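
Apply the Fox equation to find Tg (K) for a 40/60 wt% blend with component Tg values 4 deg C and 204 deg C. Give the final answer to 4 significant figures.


1/Tg = w1/Tg1 + w2/Tg2 (in Kelvin)
Tg1 = 277.15 K, Tg2 = 477.15 K
1/Tg = 0.4/277.15 + 0.6/477.15
Tg = 370.3 K


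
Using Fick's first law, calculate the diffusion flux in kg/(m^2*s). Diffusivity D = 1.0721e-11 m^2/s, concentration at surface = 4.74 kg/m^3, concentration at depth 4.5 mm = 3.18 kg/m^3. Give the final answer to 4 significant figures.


J = -D * (dC/dx) = D * (C1 - C2) / dx
J = 1.0721e-11 * (4.74 - 3.18) / 4.5e-03
J = 3.717e-09 kg/(m^2*s)


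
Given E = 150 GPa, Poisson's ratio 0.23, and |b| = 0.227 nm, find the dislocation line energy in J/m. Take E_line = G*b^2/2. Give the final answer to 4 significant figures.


Step 1: G = E / (2*(1+nu))
G = 150 / (2*(1+0.23)) = 60.9756 GPa = 6.09756e+10 Pa
Step 2: E_line = G*b^2/2
b = 0.227 nm = 2.27e-10 m
E_line = 0.5 * 6.09756e+10 * (2.27e-10)^2 = 1.571e-09 J/m


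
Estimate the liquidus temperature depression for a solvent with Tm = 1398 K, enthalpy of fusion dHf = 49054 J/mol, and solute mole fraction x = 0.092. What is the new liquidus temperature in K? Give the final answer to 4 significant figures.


dT = R*Tm^2*x / dHf
dT = 8.314 * 1398^2 * 0.092 / 49054
dT = 30.4746 K
T_new = 1398 - 30.4746 = 1368 K


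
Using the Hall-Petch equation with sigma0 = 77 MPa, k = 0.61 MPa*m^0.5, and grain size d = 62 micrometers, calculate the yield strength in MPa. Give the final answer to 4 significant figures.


sigma_y = sigma0 + k / sqrt(d)
d = 62 um = 6.2e-05 m
sigma_y = 77 + 0.61 / sqrt(6.2e-05)
sigma_y = 154.5 MPa


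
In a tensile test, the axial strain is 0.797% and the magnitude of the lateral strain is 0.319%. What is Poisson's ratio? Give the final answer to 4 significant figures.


nu = -epsilon_lat / epsilon_axial
Lateral strain is contraction (negative), so using magnitudes:
nu = 0.319 / 0.797
nu = 0.4003


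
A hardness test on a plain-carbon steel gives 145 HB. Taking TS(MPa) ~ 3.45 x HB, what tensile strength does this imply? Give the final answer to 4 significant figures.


TS (MPa) = 3.45 * HB
TS = 3.45 * 145
TS = 500.3 MPa


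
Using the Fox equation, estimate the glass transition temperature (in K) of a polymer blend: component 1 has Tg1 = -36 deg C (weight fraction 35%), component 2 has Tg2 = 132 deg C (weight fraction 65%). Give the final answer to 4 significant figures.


1/Tg = w1/Tg1 + w2/Tg2 (in Kelvin)
Tg1 = 237.15 K, Tg2 = 405.15 K
1/Tg = 0.35/237.15 + 0.65/405.15
Tg = 324.7 K


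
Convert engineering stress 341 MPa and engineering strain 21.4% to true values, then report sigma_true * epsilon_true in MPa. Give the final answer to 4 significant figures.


sigma_true = sigma_eng * (1 + epsilon_eng)
sigma_true = 341 * (1 + 0.214) = 413.974 MPa
epsilon_true = ln(1 + epsilon_eng)
epsilon_true = ln(1 + 0.214) = 0.193921
sigma_true * epsilon_true = 413.974 * 0.193921 = 80.28 MPa


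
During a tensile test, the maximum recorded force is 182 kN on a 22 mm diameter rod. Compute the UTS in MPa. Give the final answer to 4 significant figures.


A0 = pi*(d/2)^2 = pi*(22/2)^2 = 380.133 mm^2
UTS = F_max / A0 = 182*1000 / 380.133
UTS = 478.8 MPa


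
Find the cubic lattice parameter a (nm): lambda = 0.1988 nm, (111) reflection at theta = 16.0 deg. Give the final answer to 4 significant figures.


d = lambda / (2*sin(theta))
d = 0.1988 / (2*sin(16.0 deg))
d = 0.360619 nm
a = d * sqrt(h^2+k^2+l^2) = 0.360619 * sqrt(3)
a = 0.6246 nm


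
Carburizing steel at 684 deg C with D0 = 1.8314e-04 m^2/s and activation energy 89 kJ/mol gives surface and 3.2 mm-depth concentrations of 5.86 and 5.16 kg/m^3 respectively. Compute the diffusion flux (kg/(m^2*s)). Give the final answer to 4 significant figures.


Step 1: D = D0 * exp(-Qd/(R*T))
T = 684 + 273.15 = 957.15 K
D = 1.8314e-04 * exp(-89e3 / (8.314 * 957.15)) = 2.5445e-09 m^2/s
Step 2: J = D * (C1 - C2) / dx
J = 2.5445e-09 * (5.86 - 5.16) / 3.2e-03
J = 5.566e-07 kg/(m^2*s)


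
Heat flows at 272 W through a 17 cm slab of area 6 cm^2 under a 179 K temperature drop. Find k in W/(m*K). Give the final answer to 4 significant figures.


k = Q*L / (A*dT)
L = 0.17 m, A = 6e-04 m^2
k = 272 * 0.17 / (6e-04 * 179)
k = 430.5 W/(m*K)


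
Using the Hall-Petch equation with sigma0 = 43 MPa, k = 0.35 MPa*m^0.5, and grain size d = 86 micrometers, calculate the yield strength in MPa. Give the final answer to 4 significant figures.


sigma_y = sigma0 + k / sqrt(d)
d = 86 um = 8.6e-05 m
sigma_y = 43 + 0.35 / sqrt(8.6e-05)
sigma_y = 80.74 MPa


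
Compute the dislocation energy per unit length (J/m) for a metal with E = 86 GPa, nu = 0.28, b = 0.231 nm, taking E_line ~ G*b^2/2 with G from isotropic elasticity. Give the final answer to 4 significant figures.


Step 1: G = E / (2*(1+nu))
G = 86 / (2*(1+0.28)) = 33.5938 GPa = 3.35938e+10 Pa
Step 2: E_line = G*b^2/2
b = 0.231 nm = 2.31e-10 m
E_line = 0.5 * 3.35938e+10 * (2.31e-10)^2 = 8.963e-10 J/m


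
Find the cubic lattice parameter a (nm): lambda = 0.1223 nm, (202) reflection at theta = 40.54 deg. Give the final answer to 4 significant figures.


d = lambda / (2*sin(theta))
d = 0.1223 / (2*sin(40.54 deg))
d = 0.09408 nm
a = d * sqrt(h^2+k^2+l^2) = 0.09408 * sqrt(8)
a = 0.2661 nm


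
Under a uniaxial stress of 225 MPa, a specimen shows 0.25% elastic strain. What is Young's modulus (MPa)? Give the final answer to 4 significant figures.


E = sigma / epsilon
epsilon = 0.25% = 2.5e-03
E = 225 / 2.5e-03
E = 90000 MPa


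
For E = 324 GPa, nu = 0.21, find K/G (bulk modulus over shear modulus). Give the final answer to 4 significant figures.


G = E / (2*(1+nu))
G = 324 / (2*(1+0.21)) = 133.884 GPa
K = E / (3*(1-2*nu))
K = 324 / (3*(1-2*0.21)) = 186.207 GPa
K/G = 186.207 / 133.884 = 1.391


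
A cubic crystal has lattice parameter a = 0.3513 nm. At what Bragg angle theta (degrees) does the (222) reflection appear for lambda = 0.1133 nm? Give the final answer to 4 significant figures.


d = a / sqrt(h^2+k^2+l^2)
d = 0.3513 / sqrt(12) = 0.101412 nm
lambda = 2*d*sin(theta)  =>  sin(theta) = lambda / (2*d)
sin(theta) = 0.1133 / (2 * 0.101412) = 0.558615
theta = 33.96 deg


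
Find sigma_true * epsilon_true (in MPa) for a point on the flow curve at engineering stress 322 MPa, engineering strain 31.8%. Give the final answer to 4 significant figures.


sigma_true = sigma_eng * (1 + epsilon_eng)
sigma_true = 322 * (1 + 0.318) = 424.396 MPa
epsilon_true = ln(1 + epsilon_eng)
epsilon_true = ln(1 + 0.318) = 0.276115
sigma_true * epsilon_true = 424.396 * 0.276115 = 117.2 MPa


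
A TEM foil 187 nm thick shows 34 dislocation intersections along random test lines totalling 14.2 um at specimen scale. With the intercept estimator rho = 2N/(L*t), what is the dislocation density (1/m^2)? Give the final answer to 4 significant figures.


rho = 2N / (L * t)
L = 14.2 um = 1.42e-05 m, t = 187 nm = 1.87e-07 m
rho = 2 * 34 / (1.42e-05 * 1.87e-07)
rho = 2.561e+13 1/m^2


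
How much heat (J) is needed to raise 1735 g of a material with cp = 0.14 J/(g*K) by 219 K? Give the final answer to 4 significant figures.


Q = m * cp * dT
Q = 1735 * 0.14 * 219
Q = 53200 J


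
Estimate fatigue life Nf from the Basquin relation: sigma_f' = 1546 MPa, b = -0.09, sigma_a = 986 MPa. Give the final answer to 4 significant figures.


sigma_a = sigma_f' * (2*Nf)^b
2*Nf = (sigma_a / sigma_f')^(1/b)
2*Nf = (986 / 1546)^(1/-0.09)
2*Nf = 148.034
Nf = 74.02 cycles


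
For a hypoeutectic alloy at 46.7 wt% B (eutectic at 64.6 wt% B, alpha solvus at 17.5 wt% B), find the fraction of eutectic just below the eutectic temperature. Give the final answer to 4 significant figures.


f_primary = (C_e - C0) / (C_e - C_alpha_max)
f_primary = (64.6 - 46.7) / (64.6 - 17.5)
f_primary = 0.380042
f_eutectic = 1 - 0.380042 = 0.62


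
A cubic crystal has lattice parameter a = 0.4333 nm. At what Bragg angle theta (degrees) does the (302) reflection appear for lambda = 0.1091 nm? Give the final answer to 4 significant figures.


d = a / sqrt(h^2+k^2+l^2)
d = 0.4333 / sqrt(13) = 0.120176 nm
lambda = 2*d*sin(theta)  =>  sin(theta) = lambda / (2*d)
sin(theta) = 0.1091 / (2 * 0.120176) = 0.453918
theta = 27 deg


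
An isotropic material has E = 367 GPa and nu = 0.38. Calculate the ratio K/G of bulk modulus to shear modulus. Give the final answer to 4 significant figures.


G = E / (2*(1+nu))
G = 367 / (2*(1+0.38)) = 132.971 GPa
K = E / (3*(1-2*nu))
K = 367 / (3*(1-2*0.38)) = 509.722 GPa
K/G = 509.722 / 132.971 = 3.833


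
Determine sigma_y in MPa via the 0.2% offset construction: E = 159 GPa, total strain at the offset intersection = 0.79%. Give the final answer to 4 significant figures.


Offset strain = 0.002
Elastic strain at yield = total_strain - offset = 7.9e-03 - 0.002 = 5.9e-03
sigma_y = E * elastic_strain = 159000 * 5.9e-03
sigma_y = 938.1 MPa


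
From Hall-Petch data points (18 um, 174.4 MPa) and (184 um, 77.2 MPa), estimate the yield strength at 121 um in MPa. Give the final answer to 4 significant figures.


sigma_y = sigma0 + k / sqrt(d)
1/sqrt(d1) = 1/sqrt(1.8e-05) = 235.702;  1/sqrt(d2) = 73.721
k = (sigma1 - sigma2) / (1/sqrt(d1) - 1/sqrt(d2)) = (174.4 - 77.2) / (235.702 - 73.721) = 0.600069 MPa*m^0.5
sigma0 = sigma1 - k/sqrt(d1) = 174.4 - 0.600069*235.702 = 32.9623 MPa
sigma_y(d3) = 32.9623 + 0.600069 / sqrt(1.21e-04) = 87.51 MPa


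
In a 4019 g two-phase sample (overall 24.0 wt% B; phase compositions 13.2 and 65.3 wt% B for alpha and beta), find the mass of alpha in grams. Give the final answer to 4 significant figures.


f_alpha = (C_beta - C0) / (C_beta - C_alpha)
f_alpha = (65.3 - 24.0) / (65.3 - 13.2) = 0.792706
m_alpha = f_alpha * m_total = 0.792706 * 4019 = 3186 g


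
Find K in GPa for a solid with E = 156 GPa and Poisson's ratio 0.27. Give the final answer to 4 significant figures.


K = E / (3*(1-2*nu))
K = 156 / (3*(1-2*0.27))
K = 113 GPa


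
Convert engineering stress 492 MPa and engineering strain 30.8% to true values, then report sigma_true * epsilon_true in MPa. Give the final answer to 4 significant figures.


sigma_true = sigma_eng * (1 + epsilon_eng)
sigma_true = 492 * (1 + 0.308) = 643.536 MPa
epsilon_true = ln(1 + epsilon_eng)
epsilon_true = ln(1 + 0.308) = 0.268499
sigma_true * epsilon_true = 643.536 * 0.268499 = 172.8 MPa


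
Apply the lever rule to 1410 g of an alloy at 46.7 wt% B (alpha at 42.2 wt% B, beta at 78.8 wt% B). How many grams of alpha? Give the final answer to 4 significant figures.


f_alpha = (C_beta - C0) / (C_beta - C_alpha)
f_alpha = (78.8 - 46.7) / (78.8 - 42.2) = 0.877049
m_alpha = f_alpha * m_total = 0.877049 * 1410 = 1237 g


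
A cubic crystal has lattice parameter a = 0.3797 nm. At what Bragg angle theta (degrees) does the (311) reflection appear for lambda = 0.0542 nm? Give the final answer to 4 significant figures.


d = a / sqrt(h^2+k^2+l^2)
d = 0.3797 / sqrt(11) = 0.114484 nm
lambda = 2*d*sin(theta)  =>  sin(theta) = lambda / (2*d)
sin(theta) = 0.0542 / (2 * 0.114484) = 0.236715
theta = 13.69 deg


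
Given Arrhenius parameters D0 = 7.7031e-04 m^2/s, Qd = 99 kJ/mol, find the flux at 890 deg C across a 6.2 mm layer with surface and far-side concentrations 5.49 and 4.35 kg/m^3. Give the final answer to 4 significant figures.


Step 1: D = D0 * exp(-Qd/(R*T))
T = 890 + 273.15 = 1163.15 K
D = 7.7031e-04 * exp(-99e3 / (8.314 * 1163.15)) = 2.75817e-08 m^2/s
Step 2: J = D * (C1 - C2) / dx
J = 2.75817e-08 * (5.49 - 4.35) / 6.2e-03
J = 5.071e-06 kg/(m^2*s)


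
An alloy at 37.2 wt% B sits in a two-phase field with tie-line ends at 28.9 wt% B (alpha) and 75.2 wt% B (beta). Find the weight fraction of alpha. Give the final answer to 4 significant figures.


f_alpha = (C_beta - C0) / (C_beta - C_alpha)
f_alpha = (75.2 - 37.2) / (75.2 - 28.9)
f_alpha = 0.8207


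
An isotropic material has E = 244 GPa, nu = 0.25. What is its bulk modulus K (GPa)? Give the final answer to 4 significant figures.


K = E / (3*(1-2*nu))
K = 244 / (3*(1-2*0.25))
K = 162.7 GPa


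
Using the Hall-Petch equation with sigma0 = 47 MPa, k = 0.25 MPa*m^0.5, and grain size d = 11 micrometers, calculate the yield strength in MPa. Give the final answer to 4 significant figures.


sigma_y = sigma0 + k / sqrt(d)
d = 11 um = 1.1e-05 m
sigma_y = 47 + 0.25 / sqrt(1.1e-05)
sigma_y = 122.4 MPa


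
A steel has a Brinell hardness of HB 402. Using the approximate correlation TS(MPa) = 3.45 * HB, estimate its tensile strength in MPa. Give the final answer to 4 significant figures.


TS (MPa) = 3.45 * HB
TS = 3.45 * 402
TS = 1387 MPa


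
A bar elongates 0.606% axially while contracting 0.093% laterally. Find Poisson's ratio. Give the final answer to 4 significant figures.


nu = -epsilon_lat / epsilon_axial
Lateral strain is contraction (negative), so using magnitudes:
nu = 0.093 / 0.606
nu = 0.1535


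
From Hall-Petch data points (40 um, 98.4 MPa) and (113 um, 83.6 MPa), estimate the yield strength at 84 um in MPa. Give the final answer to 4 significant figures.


sigma_y = sigma0 + k / sqrt(d)
1/sqrt(d1) = 1/sqrt(4e-05) = 158.114;  1/sqrt(d2) = 94.0721
k = (sigma1 - sigma2) / (1/sqrt(d1) - 1/sqrt(d2)) = (98.4 - 83.6) / (158.114 - 94.0721) = 0.231099 MPa*m^0.5
sigma0 = sigma1 - k/sqrt(d1) = 98.4 - 0.231099*158.114 = 61.86 MPa
sigma_y(d3) = 61.86 + 0.231099 / sqrt(8.4e-05) = 87.08 MPa


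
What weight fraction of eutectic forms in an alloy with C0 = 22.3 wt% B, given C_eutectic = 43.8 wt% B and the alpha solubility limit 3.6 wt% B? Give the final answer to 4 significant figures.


f_primary = (C_e - C0) / (C_e - C_alpha_max)
f_primary = (43.8 - 22.3) / (43.8 - 3.6)
f_primary = 0.534826
f_eutectic = 1 - 0.534826 = 0.4652


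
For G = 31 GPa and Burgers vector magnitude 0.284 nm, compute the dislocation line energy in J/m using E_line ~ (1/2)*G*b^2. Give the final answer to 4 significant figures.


E = G*b^2/2
b = 0.284 nm = 2.84e-10 m
G = 31 GPa = 3.1e+10 Pa
E = 0.5 * 3.1e+10 * (2.84e-10)^2
E = 1.25e-09 J/m


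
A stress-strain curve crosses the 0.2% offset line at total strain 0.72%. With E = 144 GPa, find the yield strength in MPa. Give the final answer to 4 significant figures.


Offset strain = 0.002
Elastic strain at yield = total_strain - offset = 7.2e-03 - 0.002 = 5.2e-03
sigma_y = E * elastic_strain = 144000 * 5.2e-03
sigma_y = 748.8 MPa


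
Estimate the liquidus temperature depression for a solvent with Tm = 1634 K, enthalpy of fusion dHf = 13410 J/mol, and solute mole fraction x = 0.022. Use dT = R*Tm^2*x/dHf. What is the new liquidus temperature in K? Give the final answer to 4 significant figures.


dT = R*Tm^2*x / dHf
dT = 8.314 * 1634^2 * 0.022 / 13410
dT = 36.4173 K
T_new = 1634 - 36.4173 = 1598 K


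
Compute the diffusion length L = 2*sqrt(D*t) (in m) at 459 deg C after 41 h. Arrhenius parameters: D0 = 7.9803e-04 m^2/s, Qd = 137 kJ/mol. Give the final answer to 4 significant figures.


Step 1: D = D0 * exp(-Qd/(R*T))
T = 732.15 K
D = 7.9803e-04 * exp(-137e3 / (8.314 * 732.15)) = 1.34126e-13 m^2/s
Step 2: L = 2*sqrt(D*t)
t = 41 h = 147600 s
L = 2*sqrt(1.34126e-13 * 147600) = 2.814e-04 m


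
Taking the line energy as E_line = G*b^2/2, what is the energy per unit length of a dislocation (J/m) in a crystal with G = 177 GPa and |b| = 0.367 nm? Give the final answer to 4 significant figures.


E = G*b^2/2
b = 0.367 nm = 3.67e-10 m
G = 177 GPa = 1.77e+11 Pa
E = 0.5 * 1.77e+11 * (3.67e-10)^2
E = 1.192e-08 J/m


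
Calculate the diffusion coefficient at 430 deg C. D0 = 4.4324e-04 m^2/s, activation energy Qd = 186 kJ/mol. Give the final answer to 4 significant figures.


D = D0 * exp(-Qd / (R*T))
T = 703.15 K
D = 4.4324e-04 * exp(-186e3 / (8.314 * 703.15))
D = 6.743e-18 m^2/s


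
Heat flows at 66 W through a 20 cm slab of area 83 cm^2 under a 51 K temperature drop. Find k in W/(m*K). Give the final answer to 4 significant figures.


k = Q*L / (A*dT)
L = 0.2 m, A = 8.3e-03 m^2
k = 66 * 0.2 / (8.3e-03 * 51)
k = 31.18 W/(m*K)


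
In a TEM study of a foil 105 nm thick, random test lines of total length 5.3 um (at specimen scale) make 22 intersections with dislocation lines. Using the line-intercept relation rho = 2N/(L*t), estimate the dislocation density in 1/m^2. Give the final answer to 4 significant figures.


rho = 2N / (L * t)
L = 5.3 um = 5.3e-06 m, t = 105 nm = 1.05e-07 m
rho = 2 * 22 / (5.3e-06 * 1.05e-07)
rho = 7.907e+13 1/m^2


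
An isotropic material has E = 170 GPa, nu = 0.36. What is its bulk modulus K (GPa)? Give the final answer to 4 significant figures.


K = E / (3*(1-2*nu))
K = 170 / (3*(1-2*0.36))
K = 202.4 GPa


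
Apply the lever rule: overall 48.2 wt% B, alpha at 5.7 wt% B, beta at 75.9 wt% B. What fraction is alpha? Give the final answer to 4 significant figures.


f_alpha = (C_beta - C0) / (C_beta - C_alpha)
f_alpha = (75.9 - 48.2) / (75.9 - 5.7)
f_alpha = 0.3946


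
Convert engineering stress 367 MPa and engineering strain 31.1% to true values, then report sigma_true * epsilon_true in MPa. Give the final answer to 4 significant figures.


sigma_true = sigma_eng * (1 + epsilon_eng)
sigma_true = 367 * (1 + 0.311) = 481.137 MPa
epsilon_true = ln(1 + epsilon_eng)
epsilon_true = ln(1 + 0.311) = 0.27079
sigma_true * epsilon_true = 481.137 * 0.27079 = 130.3 MPa


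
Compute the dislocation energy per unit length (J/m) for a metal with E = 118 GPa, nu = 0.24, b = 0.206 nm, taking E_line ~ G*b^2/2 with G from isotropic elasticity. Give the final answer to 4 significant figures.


Step 1: G = E / (2*(1+nu))
G = 118 / (2*(1+0.24)) = 47.5806 GPa = 4.75806e+10 Pa
Step 2: E_line = G*b^2/2
b = 0.206 nm = 2.06e-10 m
E_line = 0.5 * 4.75806e+10 * (2.06e-10)^2 = 1.01e-09 J/m


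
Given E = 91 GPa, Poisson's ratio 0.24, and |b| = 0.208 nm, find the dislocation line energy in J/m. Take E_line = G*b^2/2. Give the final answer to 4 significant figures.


Step 1: G = E / (2*(1+nu))
G = 91 / (2*(1+0.24)) = 36.6935 GPa = 3.66935e+10 Pa
Step 2: E_line = G*b^2/2
b = 0.208 nm = 2.08e-10 m
E_line = 0.5 * 3.66935e+10 * (2.08e-10)^2 = 7.938e-10 J/m


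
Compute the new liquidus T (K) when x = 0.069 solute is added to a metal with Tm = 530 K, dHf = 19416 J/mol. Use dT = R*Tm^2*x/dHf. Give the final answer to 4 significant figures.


dT = R*Tm^2*x / dHf
dT = 8.314 * 530^2 * 0.069 / 19416
dT = 8.29948 K
T_new = 530 - 8.29948 = 521.7 K


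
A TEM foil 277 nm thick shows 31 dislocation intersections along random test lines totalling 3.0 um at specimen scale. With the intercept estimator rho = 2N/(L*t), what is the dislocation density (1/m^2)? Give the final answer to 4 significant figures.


rho = 2N / (L * t)
L = 3.0 um = 3e-06 m, t = 277 nm = 2.77e-07 m
rho = 2 * 31 / (3e-06 * 2.77e-07)
rho = 7.461e+13 1/m^2


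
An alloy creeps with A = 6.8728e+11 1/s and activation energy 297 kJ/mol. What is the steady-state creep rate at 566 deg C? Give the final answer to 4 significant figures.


rate = A * exp(-Q / (R*T))
T = 566 + 273.15 = 839.15 K
rate = 6.8728e+11 * exp(-297e3 / (8.314 * 839.15))
rate = 2.234e-07 1/s


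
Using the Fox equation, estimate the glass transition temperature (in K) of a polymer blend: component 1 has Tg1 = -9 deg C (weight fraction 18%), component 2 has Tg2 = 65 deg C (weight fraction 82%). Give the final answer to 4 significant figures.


1/Tg = w1/Tg1 + w2/Tg2 (in Kelvin)
Tg1 = 264.15 K, Tg2 = 338.15 K
1/Tg = 0.18/264.15 + 0.82/338.15
Tg = 321.9 K


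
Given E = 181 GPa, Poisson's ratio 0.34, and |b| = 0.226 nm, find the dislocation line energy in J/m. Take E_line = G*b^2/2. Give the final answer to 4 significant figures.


Step 1: G = E / (2*(1+nu))
G = 181 / (2*(1+0.34)) = 67.5373 GPa = 6.75373e+10 Pa
Step 2: E_line = G*b^2/2
b = 0.226 nm = 2.26e-10 m
E_line = 0.5 * 6.75373e+10 * (2.26e-10)^2 = 1.725e-09 J/m


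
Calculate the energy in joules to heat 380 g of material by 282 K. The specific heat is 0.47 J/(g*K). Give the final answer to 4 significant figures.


Q = m * cp * dT
Q = 380 * 0.47 * 282
Q = 50370 J


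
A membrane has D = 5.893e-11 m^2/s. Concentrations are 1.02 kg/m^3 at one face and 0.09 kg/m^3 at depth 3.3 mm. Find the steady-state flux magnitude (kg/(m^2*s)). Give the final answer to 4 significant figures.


J = -D * (dC/dx) = D * (C1 - C2) / dx
J = 5.893e-11 * (1.02 - 0.09) / 3.3e-03
J = 1.661e-08 kg/(m^2*s)


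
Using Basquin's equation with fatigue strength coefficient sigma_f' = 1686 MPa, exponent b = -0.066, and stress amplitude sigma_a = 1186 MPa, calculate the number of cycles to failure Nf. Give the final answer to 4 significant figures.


sigma_a = sigma_f' * (2*Nf)^b
2*Nf = (sigma_a / sigma_f')^(1/b)
2*Nf = (1186 / 1686)^(1/-0.066)
2*Nf = 206.415
Nf = 103.2 cycles


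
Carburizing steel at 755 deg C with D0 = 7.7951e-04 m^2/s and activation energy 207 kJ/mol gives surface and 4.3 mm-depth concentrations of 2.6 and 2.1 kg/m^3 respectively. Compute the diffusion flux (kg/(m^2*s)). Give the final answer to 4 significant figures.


Step 1: D = D0 * exp(-Qd/(R*T))
T = 755 + 273.15 = 1028.15 K
D = 7.7951e-04 * exp(-207e3 / (8.314 * 1028.15)) = 2.37089e-14 m^2/s
Step 2: J = D * (C1 - C2) / dx
J = 2.37089e-14 * (2.6 - 2.1) / 4.3e-03
J = 2.757e-12 kg/(m^2*s)


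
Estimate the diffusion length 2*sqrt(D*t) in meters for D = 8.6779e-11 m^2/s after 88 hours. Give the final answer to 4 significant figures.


t = 88 hr = 316800 s
Diffusion length = 2*sqrt(D*t)
= 2*sqrt(8.6779e-11 * 316800)
= 0.01049 m


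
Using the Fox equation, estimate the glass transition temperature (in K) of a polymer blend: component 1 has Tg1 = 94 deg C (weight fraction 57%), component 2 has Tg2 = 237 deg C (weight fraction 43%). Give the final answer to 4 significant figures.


1/Tg = w1/Tg1 + w2/Tg2 (in Kelvin)
Tg1 = 367.15 K, Tg2 = 510.15 K
1/Tg = 0.57/367.15 + 0.43/510.15
Tg = 417.5 K


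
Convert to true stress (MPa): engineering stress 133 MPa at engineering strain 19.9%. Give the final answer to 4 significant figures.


sigma_true = sigma_eng * (1 + epsilon_eng)
sigma_true = 133 * (1 + 0.199)
sigma_true = 159.5 MPa


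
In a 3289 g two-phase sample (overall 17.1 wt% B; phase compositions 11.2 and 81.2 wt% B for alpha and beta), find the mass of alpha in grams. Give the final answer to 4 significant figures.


f_alpha = (C_beta - C0) / (C_beta - C_alpha)
f_alpha = (81.2 - 17.1) / (81.2 - 11.2) = 0.915714
m_alpha = f_alpha * m_total = 0.915714 * 3289 = 3012 g


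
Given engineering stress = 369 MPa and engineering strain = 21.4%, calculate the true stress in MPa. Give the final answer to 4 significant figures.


sigma_true = sigma_eng * (1 + epsilon_eng)
sigma_true = 369 * (1 + 0.214)
sigma_true = 448 MPa


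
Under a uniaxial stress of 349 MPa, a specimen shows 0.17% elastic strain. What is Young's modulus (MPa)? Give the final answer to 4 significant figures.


E = sigma / epsilon
epsilon = 0.17% = 1.7e-03
E = 349 / 1.7e-03
E = 205300 MPa


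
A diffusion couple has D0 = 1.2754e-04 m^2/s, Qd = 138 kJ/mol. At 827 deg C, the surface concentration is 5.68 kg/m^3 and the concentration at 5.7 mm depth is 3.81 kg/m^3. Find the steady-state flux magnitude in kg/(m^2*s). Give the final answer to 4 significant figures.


Step 1: D = D0 * exp(-Qd/(R*T))
T = 827 + 273.15 = 1100.15 K
D = 1.2754e-04 * exp(-138e3 / (8.314 * 1100.15)) = 3.57462e-11 m^2/s
Step 2: J = D * (C1 - C2) / dx
J = 3.57462e-11 * (5.68 - 3.81) / 5.7e-03
J = 1.173e-08 kg/(m^2*s)


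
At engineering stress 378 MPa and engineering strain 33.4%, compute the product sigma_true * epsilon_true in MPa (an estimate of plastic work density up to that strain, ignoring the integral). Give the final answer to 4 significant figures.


sigma_true = sigma_eng * (1 + epsilon_eng)
sigma_true = 378 * (1 + 0.334) = 504.252 MPa
epsilon_true = ln(1 + epsilon_eng)
epsilon_true = ln(1 + 0.334) = 0.288182
sigma_true * epsilon_true = 504.252 * 0.288182 = 145.3 MPa


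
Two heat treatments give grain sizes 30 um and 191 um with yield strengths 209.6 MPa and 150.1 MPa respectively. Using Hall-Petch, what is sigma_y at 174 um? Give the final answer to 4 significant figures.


sigma_y = sigma0 + k / sqrt(d)
1/sqrt(d1) = 1/sqrt(3e-05) = 182.574;  1/sqrt(d2) = 72.3575
k = (sigma1 - sigma2) / (1/sqrt(d1) - 1/sqrt(d2)) = (209.6 - 150.1) / (182.574 - 72.3575) = 0.539845 MPa*m^0.5
sigma0 = sigma1 - k/sqrt(d1) = 209.6 - 0.539845*182.574 = 111.038 MPa
sigma_y(d3) = 111.038 + 0.539845 / sqrt(1.74e-04) = 152 MPa


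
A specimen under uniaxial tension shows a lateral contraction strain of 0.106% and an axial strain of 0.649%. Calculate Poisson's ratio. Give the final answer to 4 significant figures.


nu = -epsilon_lat / epsilon_axial
Lateral strain is contraction (negative), so using magnitudes:
nu = 0.106 / 0.649
nu = 0.1633


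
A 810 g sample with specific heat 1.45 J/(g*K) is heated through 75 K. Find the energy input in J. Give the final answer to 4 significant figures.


Q = m * cp * dT
Q = 810 * 1.45 * 75
Q = 88090 J


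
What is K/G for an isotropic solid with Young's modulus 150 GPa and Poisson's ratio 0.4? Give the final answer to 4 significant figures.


G = E / (2*(1+nu))
G = 150 / (2*(1+0.4)) = 53.5714 GPa
K = E / (3*(1-2*nu))
K = 150 / (3*(1-2*0.4)) = 250 GPa
K/G = 250 / 53.5714 = 4.667


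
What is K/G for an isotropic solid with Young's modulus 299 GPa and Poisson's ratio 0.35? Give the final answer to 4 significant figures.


G = E / (2*(1+nu))
G = 299 / (2*(1+0.35)) = 110.741 GPa
K = E / (3*(1-2*nu))
K = 299 / (3*(1-2*0.35)) = 332.222 GPa
K/G = 332.222 / 110.741 = 3


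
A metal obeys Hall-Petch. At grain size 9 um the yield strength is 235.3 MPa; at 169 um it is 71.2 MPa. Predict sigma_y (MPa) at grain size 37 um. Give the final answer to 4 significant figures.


sigma_y = sigma0 + k / sqrt(d)
1/sqrt(d1) = 1/sqrt(9e-06) = 333.333;  1/sqrt(d2) = 76.9231
k = (sigma1 - sigma2) / (1/sqrt(d1) - 1/sqrt(d2)) = (235.3 - 71.2) / (333.333 - 76.9231) = 0.63999 MPa*m^0.5
sigma0 = sigma1 - k/sqrt(d1) = 235.3 - 0.63999*333.333 = 21.97 MPa
sigma_y(d3) = 21.97 + 0.63999 / sqrt(3.7e-05) = 127.2 MPa


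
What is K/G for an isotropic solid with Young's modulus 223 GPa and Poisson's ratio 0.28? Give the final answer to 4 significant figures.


G = E / (2*(1+nu))
G = 223 / (2*(1+0.28)) = 87.1094 GPa
K = E / (3*(1-2*nu))
K = 223 / (3*(1-2*0.28)) = 168.939 GPa
K/G = 168.939 / 87.1094 = 1.939


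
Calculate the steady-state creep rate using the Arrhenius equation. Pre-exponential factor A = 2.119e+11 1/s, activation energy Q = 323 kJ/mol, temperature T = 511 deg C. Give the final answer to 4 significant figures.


rate = A * exp(-Q / (R*T))
T = 511 + 273.15 = 784.15 K
rate = 2.119e+11 * exp(-323e3 / (8.314 * 784.15))
rate = 6.447e-11 1/s


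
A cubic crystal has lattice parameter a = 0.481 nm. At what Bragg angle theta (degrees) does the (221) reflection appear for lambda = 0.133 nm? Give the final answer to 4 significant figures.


d = a / sqrt(h^2+k^2+l^2)
d = 0.481 / sqrt(9) = 0.160333 nm
lambda = 2*d*sin(theta)  =>  sin(theta) = lambda / (2*d)
sin(theta) = 0.133 / (2 * 0.160333) = 0.414761
theta = 24.5 deg


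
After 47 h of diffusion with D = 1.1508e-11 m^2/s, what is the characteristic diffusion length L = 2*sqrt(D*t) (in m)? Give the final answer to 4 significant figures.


t = 47 hr = 169200 s
Diffusion length = 2*sqrt(D*t)
= 2*sqrt(1.1508e-11 * 169200)
= 2.791e-03 m


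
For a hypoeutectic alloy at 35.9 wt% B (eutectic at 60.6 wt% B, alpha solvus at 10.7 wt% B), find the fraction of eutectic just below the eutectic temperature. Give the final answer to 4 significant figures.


f_primary = (C_e - C0) / (C_e - C_alpha_max)
f_primary = (60.6 - 35.9) / (60.6 - 10.7)
f_primary = 0.49499
f_eutectic = 1 - 0.49499 = 0.505


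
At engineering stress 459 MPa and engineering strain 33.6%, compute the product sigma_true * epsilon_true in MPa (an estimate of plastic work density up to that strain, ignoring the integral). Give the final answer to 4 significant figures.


sigma_true = sigma_eng * (1 + epsilon_eng)
sigma_true = 459 * (1 + 0.336) = 613.224 MPa
epsilon_true = ln(1 + epsilon_eng)
epsilon_true = ln(1 + 0.336) = 0.28968
sigma_true * epsilon_true = 613.224 * 0.28968 = 177.6 MPa


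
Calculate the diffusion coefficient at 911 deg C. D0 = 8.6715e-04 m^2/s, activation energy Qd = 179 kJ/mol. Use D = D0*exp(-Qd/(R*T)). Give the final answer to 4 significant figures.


D = D0 * exp(-Qd / (R*T))
T = 1184.15 K
D = 8.6715e-04 * exp(-179e3 / (8.314 * 1184.15))
D = 1.101e-11 m^2/s


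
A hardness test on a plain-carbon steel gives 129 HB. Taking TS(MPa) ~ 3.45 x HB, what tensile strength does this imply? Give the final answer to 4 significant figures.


TS (MPa) = 3.45 * HB
TS = 3.45 * 129
TS = 445.1 MPa


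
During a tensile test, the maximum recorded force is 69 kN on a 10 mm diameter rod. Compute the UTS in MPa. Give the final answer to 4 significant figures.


A0 = pi*(d/2)^2 = pi*(10/2)^2 = 78.5398 mm^2
UTS = F_max / A0 = 69*1000 / 78.5398
UTS = 878.5 MPa


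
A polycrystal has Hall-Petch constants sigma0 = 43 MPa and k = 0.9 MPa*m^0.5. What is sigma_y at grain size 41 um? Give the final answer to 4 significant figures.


sigma_y = sigma0 + k / sqrt(d)
d = 41 um = 4.1e-05 m
sigma_y = 43 + 0.9 / sqrt(4.1e-05)
sigma_y = 183.6 MPa


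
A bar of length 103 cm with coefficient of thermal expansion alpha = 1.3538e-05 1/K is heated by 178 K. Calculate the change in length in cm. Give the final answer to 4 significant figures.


dL = L0 * alpha * dT
dL = 103 * 1.3538e-05 * 178
dL = 0.2482 cm


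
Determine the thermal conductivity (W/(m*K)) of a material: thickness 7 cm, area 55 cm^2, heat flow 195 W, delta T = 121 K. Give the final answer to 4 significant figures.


k = Q*L / (A*dT)
L = 0.07 m, A = 5.5e-03 m^2
k = 195 * 0.07 / (5.5e-03 * 121)
k = 20.51 W/(m*K)


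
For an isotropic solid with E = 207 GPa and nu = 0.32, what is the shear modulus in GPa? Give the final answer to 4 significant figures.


G = E / (2*(1+nu))
G = 207 / (2*(1+0.32))
G = 78.41 GPa


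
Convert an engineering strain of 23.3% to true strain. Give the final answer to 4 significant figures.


epsilon_true = ln(1 + epsilon_eng)
epsilon_true = ln(1 + 0.233)
epsilon_true = 0.2095


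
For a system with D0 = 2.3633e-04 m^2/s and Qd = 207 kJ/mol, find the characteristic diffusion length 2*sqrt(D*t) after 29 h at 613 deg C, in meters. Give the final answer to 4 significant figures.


Step 1: D = D0 * exp(-Qd/(R*T))
T = 886.15 K
D = 2.3633e-04 * exp(-207e3 / (8.314 * 886.15)) = 1.48368e-16 m^2/s
Step 2: L = 2*sqrt(D*t)
t = 29 h = 104400 s
L = 2*sqrt(1.48368e-16 * 104400) = 7.871e-06 m


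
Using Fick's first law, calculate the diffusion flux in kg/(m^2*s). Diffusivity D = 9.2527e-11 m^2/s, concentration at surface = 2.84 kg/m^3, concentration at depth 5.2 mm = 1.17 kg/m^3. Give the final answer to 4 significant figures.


J = -D * (dC/dx) = D * (C1 - C2) / dx
J = 9.2527e-11 * (2.84 - 1.17) / 5.2e-03
J = 2.972e-08 kg/(m^2*s)


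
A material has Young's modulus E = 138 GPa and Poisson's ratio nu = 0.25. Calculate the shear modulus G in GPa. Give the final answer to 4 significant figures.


G = E / (2*(1+nu))
G = 138 / (2*(1+0.25))
G = 55.2 GPa


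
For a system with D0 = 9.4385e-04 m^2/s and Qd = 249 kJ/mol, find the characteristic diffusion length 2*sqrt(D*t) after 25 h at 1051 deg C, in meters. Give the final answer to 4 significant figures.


Step 1: D = D0 * exp(-Qd/(R*T))
T = 1324.15 K
D = 9.4385e-04 * exp(-249e3 / (8.314 * 1324.15)) = 1.41931e-13 m^2/s
Step 2: L = 2*sqrt(D*t)
t = 25 h = 90000 s
L = 2*sqrt(1.41931e-13 * 90000) = 2.26e-04 m


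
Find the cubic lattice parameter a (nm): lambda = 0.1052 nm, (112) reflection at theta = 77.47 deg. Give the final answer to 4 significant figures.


d = lambda / (2*sin(theta))
d = 0.1052 / (2*sin(77.47 deg))
d = 0.0538834 nm
a = d * sqrt(h^2+k^2+l^2) = 0.0538834 * sqrt(6)
a = 0.132 nm


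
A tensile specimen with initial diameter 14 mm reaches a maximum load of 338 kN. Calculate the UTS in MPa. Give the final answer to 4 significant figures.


A0 = pi*(d/2)^2 = pi*(14/2)^2 = 153.938 mm^2
UTS = F_max / A0 = 338*1000 / 153.938
UTS = 2196 MPa


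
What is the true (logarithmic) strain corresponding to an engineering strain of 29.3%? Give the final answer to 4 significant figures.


epsilon_true = ln(1 + epsilon_eng)
epsilon_true = ln(1 + 0.293)
epsilon_true = 0.257


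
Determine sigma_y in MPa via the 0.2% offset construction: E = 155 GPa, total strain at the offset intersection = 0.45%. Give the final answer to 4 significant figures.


Offset strain = 0.002
Elastic strain at yield = total_strain - offset = 4.5e-03 - 0.002 = 2.5e-03
sigma_y = E * elastic_strain = 155000 * 2.5e-03
sigma_y = 387.5 MPa


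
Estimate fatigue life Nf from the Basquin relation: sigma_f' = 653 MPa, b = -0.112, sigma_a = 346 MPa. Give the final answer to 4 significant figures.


sigma_a = sigma_f' * (2*Nf)^b
2*Nf = (sigma_a / sigma_f')^(1/b)
2*Nf = (346 / 653)^(1/-0.112)
2*Nf = 290.289
Nf = 145.1 cycles


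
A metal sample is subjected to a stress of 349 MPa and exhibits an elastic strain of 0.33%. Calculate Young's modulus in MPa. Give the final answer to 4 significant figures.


E = sigma / epsilon
epsilon = 0.33% = 3.3e-03
E = 349 / 3.3e-03
E = 105800 MPa


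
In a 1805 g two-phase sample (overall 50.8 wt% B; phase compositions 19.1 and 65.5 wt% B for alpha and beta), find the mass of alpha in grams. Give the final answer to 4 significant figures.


f_alpha = (C_beta - C0) / (C_beta - C_alpha)
f_alpha = (65.5 - 50.8) / (65.5 - 19.1) = 0.31681
m_alpha = f_alpha * m_total = 0.31681 * 1805 = 571.8 g


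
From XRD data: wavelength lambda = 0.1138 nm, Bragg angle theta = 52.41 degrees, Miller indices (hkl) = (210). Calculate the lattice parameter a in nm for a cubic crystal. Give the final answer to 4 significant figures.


d = lambda / (2*sin(theta))
d = 0.1138 / (2*sin(52.41 deg))
d = 0.0718075 nm
a = d * sqrt(h^2+k^2+l^2) = 0.0718075 * sqrt(5)
a = 0.1606 nm


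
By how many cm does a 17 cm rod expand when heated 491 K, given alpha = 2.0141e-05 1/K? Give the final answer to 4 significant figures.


dL = L0 * alpha * dT
dL = 17 * 2.0141e-05 * 491
dL = 0.1681 cm


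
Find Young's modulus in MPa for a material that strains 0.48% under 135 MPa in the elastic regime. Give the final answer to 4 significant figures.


E = sigma / epsilon
epsilon = 0.48% = 4.8e-03
E = 135 / 4.8e-03
E = 28130 MPa


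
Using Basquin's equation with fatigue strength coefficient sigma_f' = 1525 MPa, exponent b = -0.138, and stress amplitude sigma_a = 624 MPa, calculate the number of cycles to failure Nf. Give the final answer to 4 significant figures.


sigma_a = sigma_f' * (2*Nf)^b
2*Nf = (sigma_a / sigma_f')^(1/b)
2*Nf = (624 / 1525)^(1/-0.138)
2*Nf = 648.951
Nf = 324.5 cycles


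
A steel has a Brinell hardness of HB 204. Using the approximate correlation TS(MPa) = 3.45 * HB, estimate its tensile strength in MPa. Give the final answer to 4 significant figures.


TS (MPa) = 3.45 * HB
TS = 3.45 * 204
TS = 703.8 MPa


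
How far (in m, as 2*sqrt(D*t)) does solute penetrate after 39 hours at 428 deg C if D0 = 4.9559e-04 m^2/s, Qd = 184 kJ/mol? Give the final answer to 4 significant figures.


Step 1: D = D0 * exp(-Qd/(R*T))
T = 701.15 K
D = 4.9559e-04 * exp(-184e3 / (8.314 * 701.15)) = 9.70284e-18 m^2/s
Step 2: L = 2*sqrt(D*t)
t = 39 h = 140400 s
L = 2*sqrt(9.70284e-18 * 140400) = 2.334e-06 m


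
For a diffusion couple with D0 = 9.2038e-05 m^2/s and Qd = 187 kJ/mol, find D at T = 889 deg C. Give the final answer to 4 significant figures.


D = D0 * exp(-Qd / (R*T))
T = 1162.15 K
D = 9.2038e-05 * exp(-187e3 / (8.314 * 1162.15))
D = 3.62e-13 m^2/s


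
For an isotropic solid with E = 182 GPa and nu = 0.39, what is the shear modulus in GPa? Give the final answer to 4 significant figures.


G = E / (2*(1+nu))
G = 182 / (2*(1+0.39))
G = 65.47 GPa


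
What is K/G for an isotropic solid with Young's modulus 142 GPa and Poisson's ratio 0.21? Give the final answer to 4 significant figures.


G = E / (2*(1+nu))
G = 142 / (2*(1+0.21)) = 58.6777 GPa
K = E / (3*(1-2*nu))
K = 142 / (3*(1-2*0.21)) = 81.6092 GPa
K/G = 81.6092 / 58.6777 = 1.391


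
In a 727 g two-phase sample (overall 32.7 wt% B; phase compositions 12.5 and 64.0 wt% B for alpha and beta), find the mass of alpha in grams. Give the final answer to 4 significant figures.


f_alpha = (C_beta - C0) / (C_beta - C_alpha)
f_alpha = (64.0 - 32.7) / (64.0 - 12.5) = 0.607767
m_alpha = f_alpha * m_total = 0.607767 * 727 = 441.8 g


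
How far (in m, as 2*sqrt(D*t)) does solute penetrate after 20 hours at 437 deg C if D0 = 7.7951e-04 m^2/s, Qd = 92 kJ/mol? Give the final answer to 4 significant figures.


Step 1: D = D0 * exp(-Qd/(R*T))
T = 710.15 K
D = 7.7951e-04 * exp(-92e3 / (8.314 * 710.15)) = 1.33222e-10 m^2/s
Step 2: L = 2*sqrt(D*t)
t = 20 h = 72000 s
L = 2*sqrt(1.33222e-10 * 72000) = 6.194e-03 m


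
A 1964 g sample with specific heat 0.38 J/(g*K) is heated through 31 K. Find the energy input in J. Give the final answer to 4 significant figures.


Q = m * cp * dT
Q = 1964 * 0.38 * 31
Q = 23140 J


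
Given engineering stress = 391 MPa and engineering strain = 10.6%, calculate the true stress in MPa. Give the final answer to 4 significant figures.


sigma_true = sigma_eng * (1 + epsilon_eng)
sigma_true = 391 * (1 + 0.106)
sigma_true = 432.4 MPa


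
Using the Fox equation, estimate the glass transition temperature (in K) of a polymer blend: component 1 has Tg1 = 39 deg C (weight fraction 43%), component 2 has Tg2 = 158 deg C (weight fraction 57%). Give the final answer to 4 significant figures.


1/Tg = w1/Tg1 + w2/Tg2 (in Kelvin)
Tg1 = 312.15 K, Tg2 = 431.15 K
1/Tg = 0.43/312.15 + 0.57/431.15
Tg = 370.4 K


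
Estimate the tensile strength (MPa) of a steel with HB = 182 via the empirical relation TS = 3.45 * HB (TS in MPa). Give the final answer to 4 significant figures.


TS (MPa) = 3.45 * HB
TS = 3.45 * 182
TS = 627.9 MPa


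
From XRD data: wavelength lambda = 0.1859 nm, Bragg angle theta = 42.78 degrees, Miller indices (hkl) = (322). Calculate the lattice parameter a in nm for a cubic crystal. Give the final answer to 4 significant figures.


d = lambda / (2*sin(theta))
d = 0.1859 / (2*sin(42.78 deg))
d = 0.136855 nm
a = d * sqrt(h^2+k^2+l^2) = 0.136855 * sqrt(17)
a = 0.5643 nm


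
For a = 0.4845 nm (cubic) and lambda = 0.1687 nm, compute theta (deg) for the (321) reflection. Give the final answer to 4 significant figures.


d = a / sqrt(h^2+k^2+l^2)
d = 0.4845 / sqrt(14) = 0.129488 nm
lambda = 2*d*sin(theta)  =>  sin(theta) = lambda / (2*d)
sin(theta) = 0.1687 / (2 * 0.129488) = 0.651411
theta = 40.65 deg


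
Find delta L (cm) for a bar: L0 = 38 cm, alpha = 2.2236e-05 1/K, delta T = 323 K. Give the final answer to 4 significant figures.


dL = L0 * alpha * dT
dL = 38 * 2.2236e-05 * 323
dL = 0.2729 cm


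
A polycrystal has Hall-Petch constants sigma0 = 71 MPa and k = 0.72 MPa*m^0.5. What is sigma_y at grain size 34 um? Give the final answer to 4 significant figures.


sigma_y = sigma0 + k / sqrt(d)
d = 34 um = 3.4e-05 m
sigma_y = 71 + 0.72 / sqrt(3.4e-05)
sigma_y = 194.5 MPa


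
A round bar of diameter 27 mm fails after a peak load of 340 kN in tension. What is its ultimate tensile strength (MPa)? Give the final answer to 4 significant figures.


A0 = pi*(d/2)^2 = pi*(27/2)^2 = 572.555 mm^2
UTS = F_max / A0 = 340*1000 / 572.555
UTS = 593.8 MPa


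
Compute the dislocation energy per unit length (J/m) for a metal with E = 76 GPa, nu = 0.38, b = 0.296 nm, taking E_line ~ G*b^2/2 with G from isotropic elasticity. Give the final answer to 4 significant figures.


Step 1: G = E / (2*(1+nu))
G = 76 / (2*(1+0.38)) = 27.5362 GPa = 2.75362e+10 Pa
Step 2: E_line = G*b^2/2
b = 0.296 nm = 2.96e-10 m
E_line = 0.5 * 2.75362e+10 * (2.96e-10)^2 = 1.206e-09 J/m
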